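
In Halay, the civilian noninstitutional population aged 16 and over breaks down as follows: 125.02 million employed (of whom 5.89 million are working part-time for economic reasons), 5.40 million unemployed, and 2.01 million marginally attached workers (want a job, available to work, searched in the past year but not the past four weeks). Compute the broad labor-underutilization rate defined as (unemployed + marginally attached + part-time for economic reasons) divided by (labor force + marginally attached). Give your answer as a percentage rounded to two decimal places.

Broad underutilization rate ≈ 10.04%.

Labor force = 125.02 + 5.40 = 130.42 million.
Numerator = 5.40 + 2.01 + 5.89 = 13.30 million.
Denominator = 130.42 + 2.01 = 132.43 million.
Broad rate = 13.30 / 132.43 = 10.04%.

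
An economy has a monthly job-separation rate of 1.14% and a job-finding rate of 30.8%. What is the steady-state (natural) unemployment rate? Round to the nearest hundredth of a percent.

Steady-state unemployment rate ≈ 3.57%.

At steady state the flows balance: s·E = f·U, so U/(E+U) = s/(s+f).
u* = 1.14 / (1.14 + 30.8) = 1.14 / 31.94 = 3.57%.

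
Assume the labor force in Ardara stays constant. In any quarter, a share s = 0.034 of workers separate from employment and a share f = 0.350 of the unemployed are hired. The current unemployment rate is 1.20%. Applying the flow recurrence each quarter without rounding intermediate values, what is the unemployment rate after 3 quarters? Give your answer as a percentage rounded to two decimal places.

Unemployment rate after three quarters ≈ 7.07%.

With a fixed labor force, u_{t+1} = u_t + s·(1−u_t) − f·u_t = u_t·(1−s−f) + s.
Here 1−s−f = 0.616 and s = 0.034.
u_1 = 0.012000 × 0.616 + 0.034 = 0.041392.
u_2 = 0.041392 × 0.616 + 0.034 = 0.059497.
u_3 = 0.059497 × 0.616 + 0.034 = 0.070650.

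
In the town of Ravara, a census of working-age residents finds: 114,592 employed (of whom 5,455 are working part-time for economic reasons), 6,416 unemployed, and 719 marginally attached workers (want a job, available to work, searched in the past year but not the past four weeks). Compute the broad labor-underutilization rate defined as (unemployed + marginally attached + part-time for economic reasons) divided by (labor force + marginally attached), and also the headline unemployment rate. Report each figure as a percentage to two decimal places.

Broad underutilization rate ≈ 10.34%; headline unemployment rate ≈ 5.30%.

Labor force = 114,592 + 6,416 = 121,008.
Numerator = 6,416 + 719 + 5,455 = 12,590.
Denominator = 121,008 + 719 = 121,727.
Broad rate = 12,590 / 121,727 = 10.34%.
Headline unemployment rate = 6,416 / 121,008 = 5.30%.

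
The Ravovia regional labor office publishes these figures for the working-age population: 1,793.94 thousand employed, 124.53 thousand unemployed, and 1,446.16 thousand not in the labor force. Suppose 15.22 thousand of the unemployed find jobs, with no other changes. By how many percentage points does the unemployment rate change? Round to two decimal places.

The unemployment rate changes by −0.79 percentage points.

Initially, labor force = 1,793.94 + 124.53 = 1,918.47 thousand, so u = 124.53/1,918.47 = 6.49%.
After the change, unemployed falls and employed rises by 15.22; labor force unchanged → E = 1,809.16, U = 109.31, labor force = 1,918.47 thousand.
New unemployment rate = 109.31 / 1,918.47 = 5.70%.
Change = 5.70% − 6.49% = −0.79 percentage points.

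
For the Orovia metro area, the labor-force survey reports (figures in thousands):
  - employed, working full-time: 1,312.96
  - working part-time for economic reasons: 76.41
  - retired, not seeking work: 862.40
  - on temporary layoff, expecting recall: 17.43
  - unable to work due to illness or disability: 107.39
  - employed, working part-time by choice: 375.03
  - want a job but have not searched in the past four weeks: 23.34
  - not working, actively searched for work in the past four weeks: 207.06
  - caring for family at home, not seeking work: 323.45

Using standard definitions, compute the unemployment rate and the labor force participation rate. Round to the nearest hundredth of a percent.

Employed = 1,312.96 + 76.41 + 375.03 = 1,764.40 thousand (anyone who worked, including part-time for economic reasons, counts as employed).
Unemployed = 17.43 + 207.06 = 224.49 thousand (jobless and actively searching, or on temporary layoff).
Labor force = 1,764.40 + 224.49 = 1,988.89 thousand.
Not in labor force = 862.40 + 107.39 + 23.34 + 323.45 = 1,316.58 thousand (those not working and not actively searching are outside the labor force — including those who want a job but have given up searching).
Civilian working-age population = 1,988.89 + 1,316.58 = 3,305.47 thousand.
Unemployment rate = 224.49 / 1,988.89 = 11.29%.
Labor force participation rate = 1,988.89 / 3,305.47 = 60.17%.

Unemployment rate ≈ 11.29%; labor force participation rate ≈ 60.17%.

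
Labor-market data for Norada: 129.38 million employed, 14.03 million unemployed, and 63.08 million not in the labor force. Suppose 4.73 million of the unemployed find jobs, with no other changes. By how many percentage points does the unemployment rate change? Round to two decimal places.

Initially, labor force = 129.38 + 14.03 = 143.41 million, so u = 14.03/143.41 = 9.78%.
After the change, unemployed falls and employed rises by 4.73; labor force unchanged → E = 134.11, U = 9.30, labor force = 143.41 million.
New unemployment rate = 9.30 / 143.41 = 6.48%.
Change = 6.48% − 9.78% = −3.30 percentage points.

The unemployment rate changes by −3.30 percentage points.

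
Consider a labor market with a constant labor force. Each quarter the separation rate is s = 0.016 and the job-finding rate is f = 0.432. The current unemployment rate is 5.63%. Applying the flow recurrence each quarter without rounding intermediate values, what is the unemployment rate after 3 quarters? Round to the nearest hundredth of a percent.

With a fixed labor force, u_{t+1} = u_t + s·(1−u_t) − f·u_t = u_t·(1−s−f) + s.
Here 1−s−f = 0.552 and s = 0.016.
u_1 = 0.056300 × 0.552 + 0.016 = 0.047078.
u_2 = 0.047078 × 0.552 + 0.016 = 0.041987.
u_3 = 0.041987 × 0.552 + 0.016 = 0.039177.

Unemployment rate after three quarters ≈ 3.92%.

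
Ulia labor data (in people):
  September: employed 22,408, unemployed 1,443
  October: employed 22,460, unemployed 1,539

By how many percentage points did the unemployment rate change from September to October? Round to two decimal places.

The unemployment rate changed by +0.36 percentage points.

September: labor force = 22,408 + 1,443 = 23,851; u = 1,443/23,851 = 6.05%.
October: labor force = 22,460 + 1,539 = 23,999; u = 1,539/23,999 = 6.41%.
Change = 6.41% − 6.05% = +0.36 pp.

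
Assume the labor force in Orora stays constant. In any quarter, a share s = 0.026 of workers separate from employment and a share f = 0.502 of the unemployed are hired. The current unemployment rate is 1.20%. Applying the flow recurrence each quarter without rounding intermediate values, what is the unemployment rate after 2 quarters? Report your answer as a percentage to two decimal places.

Unemployment rate after two quarters ≈ 4.09%.

With a fixed labor force, u_{t+1} = u_t + s·(1−u_t) − f·u_t = u_t·(1−s−f) + s.
Here 1−s−f = 0.472 and s = 0.026.
u_1 = 0.012000 × 0.472 + 0.026 = 0.031664.
u_2 = 0.031664 × 0.472 + 0.026 = 0.040945.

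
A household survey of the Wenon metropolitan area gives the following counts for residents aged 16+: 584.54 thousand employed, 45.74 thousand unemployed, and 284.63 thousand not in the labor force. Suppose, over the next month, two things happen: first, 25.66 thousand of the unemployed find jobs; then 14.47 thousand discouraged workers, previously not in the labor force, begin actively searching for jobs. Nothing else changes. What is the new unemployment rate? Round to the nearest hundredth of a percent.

New unemployment rate ≈ 5.36%.

Initially, labor force = 584.54 + 45.74 = 630.28 thousand, so u = 45.74/630.28 = 7.26%.
After the first change, unemployed falls and employed rises by 25.66; labor force unchanged → E = 610.20, U = 20.08, labor force = 630.28 thousand.
After the second change, unemployed and labor force both rise by 14.47 → E = 610.20, U = 34.55, labor force = 644.75 thousand.
New unemployment rate = 34.55 / 644.75 = 5.36%.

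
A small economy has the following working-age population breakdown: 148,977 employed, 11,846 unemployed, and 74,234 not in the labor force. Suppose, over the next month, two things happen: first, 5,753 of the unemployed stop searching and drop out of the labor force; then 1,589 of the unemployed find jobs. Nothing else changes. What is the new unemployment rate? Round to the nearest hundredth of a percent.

Initially, labor force = 148,977 + 11,846 = 160,823, so u = 11,846/160,823 = 7.37%.
After the first change, unemployed and labor force both fall by 5,753 → E = 148,977, U = 6,093, labor force = 155,070.
After the second change, unemployed falls and employed rises by 1,589; labor force unchanged → E = 150,566, U = 4,504, labor force = 155,070.
New unemployment rate = 4,504 / 155,070 = 2.90%.

New unemployment rate ≈ 2.90%.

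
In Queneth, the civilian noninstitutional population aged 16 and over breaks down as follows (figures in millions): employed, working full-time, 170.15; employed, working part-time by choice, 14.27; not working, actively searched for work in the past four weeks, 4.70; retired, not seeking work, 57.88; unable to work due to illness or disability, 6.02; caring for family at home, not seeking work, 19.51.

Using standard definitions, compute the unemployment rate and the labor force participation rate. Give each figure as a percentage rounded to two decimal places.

Employed = 170.15 + 14.27 = 184.42 million.
Unemployed = 4.70 million.
Labor force = 184.42 + 4.70 = 189.12 million.
Not in labor force = 57.88 + 6.02 + 19.51 = 83.41 million (those not working and not actively searching are outside the labor force).
Civilian working-age population = 189.12 + 83.41 = 272.53 million.
Unemployment rate = 4.70 / 189.12 = 2.49%.
Labor force participation rate = 189.12 / 272.53 = 69.39%.

Unemployment rate ≈ 2.49%; labor force participation rate ≈ 69.39%.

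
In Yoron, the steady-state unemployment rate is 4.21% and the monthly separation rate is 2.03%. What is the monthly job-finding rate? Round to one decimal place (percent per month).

Job-finding rate ≈ 46.2% per month.

From u* = s/(s+f): f = s·(1−u)/u.
f = 2.03 × (1 − 0.0421) / 0.0421 = 1.9445 / 0.0421 ≈ 46.2% per month.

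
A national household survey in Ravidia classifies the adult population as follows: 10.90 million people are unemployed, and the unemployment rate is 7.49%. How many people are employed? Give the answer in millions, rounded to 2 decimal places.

Labor force = U / u = 10.90 / 0.0749 ≈ 145.53 million.
Employed = labor force − unemployed = 145.53 − 10.90 = 134.63 million.

About 134.63 million are employed.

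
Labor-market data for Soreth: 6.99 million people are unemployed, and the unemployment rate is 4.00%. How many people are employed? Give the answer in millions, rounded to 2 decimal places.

Labor force = U / u = 6.99 / 0.0400 ≈ 174.75 million.
Employed = labor force − unemployed = 174.75 − 6.99 = 167.76 million.

About 167.76 million are employed.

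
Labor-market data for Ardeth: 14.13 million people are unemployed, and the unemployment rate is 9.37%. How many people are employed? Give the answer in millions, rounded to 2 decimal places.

Labor force = U / u = 14.13 / 0.0937 ≈ 150.80 million.
Employed = labor force − unemployed = 150.80 − 14.13 = 136.67 million.

About 136.67 million are employed.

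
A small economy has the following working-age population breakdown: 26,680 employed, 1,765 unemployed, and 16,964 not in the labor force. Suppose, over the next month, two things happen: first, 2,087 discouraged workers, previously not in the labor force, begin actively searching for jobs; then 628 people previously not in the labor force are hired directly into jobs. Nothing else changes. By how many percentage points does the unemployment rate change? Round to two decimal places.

The unemployment rate changes by +6.16 percentage points.

Initially, labor force = 26,680 + 1,765 = 28,445, so u = 1,765/28,445 = 6.20%.
After the first change, unemployed and labor force both rise by 2,087 → E = 26,680, U = 3,852, labor force = 30,532.
After the second change, employed and labor force both rise by 628; unemployed unchanged → E = 27,308, U = 3,852, labor force = 31,160.
New unemployment rate = 3,852 / 31,160 = 12.36%.
Change = 12.36% − 6.20% = +6.16 percentage points.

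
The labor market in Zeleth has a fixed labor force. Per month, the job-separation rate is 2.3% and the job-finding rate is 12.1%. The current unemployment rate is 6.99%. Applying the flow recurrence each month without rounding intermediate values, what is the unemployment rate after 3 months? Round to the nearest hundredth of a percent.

With a fixed labor force, u_{t+1} = u_t + s·(1−u_t) − f·u_t = u_t·(1−s−f) + s.
Here 1−s−f = 0.856 and s = 0.023.
u_1 = 0.069900 × 0.856 + 0.023 = 0.082834.
u_2 = 0.082834 × 0.856 + 0.023 = 0.093906.
u_3 = 0.093906 × 0.856 + 0.023 = 0.103384.

Unemployment rate after three months ≈ 10.34%.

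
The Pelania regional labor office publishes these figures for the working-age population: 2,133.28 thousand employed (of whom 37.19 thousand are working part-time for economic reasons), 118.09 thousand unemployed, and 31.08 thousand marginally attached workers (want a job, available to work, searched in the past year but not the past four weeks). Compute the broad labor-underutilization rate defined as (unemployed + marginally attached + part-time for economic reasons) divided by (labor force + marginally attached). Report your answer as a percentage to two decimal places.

Broad underutilization rate ≈ 8.16%.

Labor force = 2,133.28 + 118.09 = 2,251.37 thousand.
Numerator = 118.09 + 31.08 + 37.19 = 186.36 thousand.
Denominator = 2,251.37 + 31.08 = 2,282.45 thousand.
Broad rate = 186.36 / 2,282.45 = 8.16%.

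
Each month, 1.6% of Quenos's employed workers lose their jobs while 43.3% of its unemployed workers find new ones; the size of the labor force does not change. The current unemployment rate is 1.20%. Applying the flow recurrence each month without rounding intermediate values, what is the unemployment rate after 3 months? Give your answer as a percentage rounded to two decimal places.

With a fixed labor force, u_{t+1} = u_t + s·(1−u_t) − f·u_t = u_t·(1−s−f) + s.
Here 1−s−f = 0.551 and s = 0.016.
u_1 = 0.012000 × 0.551 + 0.016 = 0.022612.
u_2 = 0.022612 × 0.551 + 0.016 = 0.028459.
u_3 = 0.028459 × 0.551 + 0.016 = 0.031681.

Unemployment rate after three months ≈ 3.17%.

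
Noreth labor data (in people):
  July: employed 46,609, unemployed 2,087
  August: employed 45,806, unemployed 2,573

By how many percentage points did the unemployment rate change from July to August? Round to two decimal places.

July: labor force = 46,609 + 2,087 = 48,696; u = 2,087/48,696 = 4.29%.
August: labor force = 45,806 + 2,573 = 48,379; u = 2,573/48,379 = 5.32%.
Change = 5.32% − 4.29% = +1.03 pp.

The unemployment rate changed by +1.03 percentage points.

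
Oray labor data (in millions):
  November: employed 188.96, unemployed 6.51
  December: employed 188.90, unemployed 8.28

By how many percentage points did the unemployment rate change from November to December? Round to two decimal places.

The unemployment rate changed by +0.87 percentage points.

November: labor force = 188.96 + 6.51 = 195.47; u = 6.51/195.47 = 3.33%.
December: labor force = 188.90 + 8.28 = 197.18; u = 8.28/197.18 = 4.20%.
Change = 4.20% − 3.33% = +0.87 pp.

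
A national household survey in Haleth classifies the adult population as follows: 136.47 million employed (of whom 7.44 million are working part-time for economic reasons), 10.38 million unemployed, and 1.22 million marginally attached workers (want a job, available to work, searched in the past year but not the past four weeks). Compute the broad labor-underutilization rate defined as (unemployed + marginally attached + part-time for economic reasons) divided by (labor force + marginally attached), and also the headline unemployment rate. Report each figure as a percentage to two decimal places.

Broad underutilization rate ≈ 12.86%; headline unemployment rate ≈ 7.07%.

Labor force = 136.47 + 10.38 = 146.85 million.
Numerator = 10.38 + 1.22 + 7.44 = 19.04 million.
Denominator = 146.85 + 1.22 = 148.07 million.
Broad rate = 19.04 / 148.07 = 12.86%.
Headline unemployment rate = 10.38 / 146.85 = 7.07%.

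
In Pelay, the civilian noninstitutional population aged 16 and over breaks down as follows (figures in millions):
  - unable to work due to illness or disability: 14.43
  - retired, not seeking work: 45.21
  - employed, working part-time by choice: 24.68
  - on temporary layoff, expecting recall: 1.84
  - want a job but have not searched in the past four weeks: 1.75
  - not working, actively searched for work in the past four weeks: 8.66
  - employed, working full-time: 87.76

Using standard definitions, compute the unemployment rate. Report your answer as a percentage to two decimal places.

Unemployment rate ≈ 8.54%.

Employed = 24.68 + 87.76 = 112.44 million.
Unemployed = 1.84 + 8.66 = 10.50 million (jobless and actively searching, or on temporary layoff).
Labor force = 112.44 + 10.50 = 122.94 million.
Unemployment rate = 10.50 / 122.94 = 8.54%.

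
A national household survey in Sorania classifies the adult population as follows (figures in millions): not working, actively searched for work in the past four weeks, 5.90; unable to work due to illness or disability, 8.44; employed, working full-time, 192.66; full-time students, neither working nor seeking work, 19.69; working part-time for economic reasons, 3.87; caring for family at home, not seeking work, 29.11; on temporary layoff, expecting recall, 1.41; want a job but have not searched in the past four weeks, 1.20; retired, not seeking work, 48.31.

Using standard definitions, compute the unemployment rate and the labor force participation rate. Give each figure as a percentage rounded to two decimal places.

Unemployment rate ≈ 3.59%; labor force participation rate ≈ 65.63%.

Employed = 192.66 + 3.87 = 196.53 million (anyone who worked, including part-time for economic reasons, counts as employed).
Unemployed = 5.90 + 1.41 = 7.31 million (jobless and actively searching, or on temporary layoff).
Labor force = 196.53 + 7.31 = 203.84 million.
Not in labor force = 8.44 + 19.69 + 29.11 + 1.20 + 48.31 = 106.75 million (those not working and not actively searching are outside the labor force — including those who want a job but have given up searching).
Civilian working-age population = 203.84 + 106.75 = 310.59 million.
Unemployment rate = 7.31 / 203.84 = 3.59%.
Labor force participation rate = 203.84 / 310.59 = 65.63%.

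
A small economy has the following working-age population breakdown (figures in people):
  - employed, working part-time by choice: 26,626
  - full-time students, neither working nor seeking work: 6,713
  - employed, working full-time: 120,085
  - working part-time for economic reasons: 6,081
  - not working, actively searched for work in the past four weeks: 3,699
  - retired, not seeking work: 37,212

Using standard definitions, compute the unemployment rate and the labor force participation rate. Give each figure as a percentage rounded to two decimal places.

Unemployment rate ≈ 2.36%; labor force participation rate ≈ 78.08%.

Employed = 26,626 + 120,085 + 6,081 = 152,792 (anyone who worked, including part-time for economic reasons, counts as employed).
Unemployed = 3,699.
Labor force = 152,792 + 3,699 = 156,491.
Not in labor force = 6,713 + 37,212 = 43,925 (those not working and not actively searching are outside the labor force).
Civilian working-age population = 156,491 + 43,925 = 200,416.
Unemployment rate = 3,699 / 156,491 = 2.36%.
Labor force participation rate = 156,491 / 200,416 = 78.08%.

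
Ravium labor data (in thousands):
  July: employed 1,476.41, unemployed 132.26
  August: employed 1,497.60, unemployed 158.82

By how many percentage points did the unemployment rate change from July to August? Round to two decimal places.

The unemployment rate changed by +1.37 percentage points.

July: labor force = 1,476.41 + 132.26 = 1,608.67; u = 132.26/1,608.67 = 8.22%.
August: labor force = 1,497.60 + 158.82 = 1,656.42; u = 158.82/1,656.42 = 9.59%.
Change = 9.59% − 8.22% = +1.37 pp.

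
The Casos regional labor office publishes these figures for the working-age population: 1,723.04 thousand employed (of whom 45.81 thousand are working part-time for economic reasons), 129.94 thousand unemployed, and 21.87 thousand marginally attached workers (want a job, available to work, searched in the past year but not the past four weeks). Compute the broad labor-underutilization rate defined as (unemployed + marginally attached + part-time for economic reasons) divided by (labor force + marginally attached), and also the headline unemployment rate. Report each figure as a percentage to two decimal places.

Labor force = 1,723.04 + 129.94 = 1,852.98 thousand.
Numerator = 129.94 + 21.87 + 45.81 = 197.62 thousand.
Denominator = 1,852.98 + 21.87 = 1,874.85 thousand.
Broad rate = 197.62 / 1,874.85 = 10.54%.
Headline unemployment rate = 129.94 / 1,852.98 = 7.01%.

Broad underutilization rate ≈ 10.54%; headline unemployment rate ≈ 7.01%.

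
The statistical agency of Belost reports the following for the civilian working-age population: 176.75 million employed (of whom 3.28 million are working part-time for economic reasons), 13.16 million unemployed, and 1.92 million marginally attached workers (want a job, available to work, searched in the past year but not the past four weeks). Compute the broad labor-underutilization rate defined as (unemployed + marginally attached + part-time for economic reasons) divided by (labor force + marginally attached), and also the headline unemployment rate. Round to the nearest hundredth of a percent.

Broad underutilization rate ≈ 9.57%; headline unemployment rate ≈ 6.93%.

Labor force = 176.75 + 13.16 = 189.91 million.
Numerator = 13.16 + 1.92 + 3.28 = 18.36 million.
Denominator = 189.91 + 1.92 = 191.83 million.
Broad rate = 18.36 / 191.83 = 9.57%.
Headline unemployment rate = 13.16 / 189.91 = 6.93%.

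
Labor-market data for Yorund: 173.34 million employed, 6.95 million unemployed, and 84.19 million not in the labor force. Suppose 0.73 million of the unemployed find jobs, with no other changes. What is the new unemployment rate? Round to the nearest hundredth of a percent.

New unemployment rate ≈ 3.45%.

Initially, labor force = 173.34 + 6.95 = 180.29 million, so u = 6.95/180.29 = 3.85%.
After the change, unemployed falls and employed rises by 0.73; labor force unchanged → E = 174.07, U = 6.22, labor force = 180.29 million.
New unemployment rate = 6.22 / 180.29 = 3.45%.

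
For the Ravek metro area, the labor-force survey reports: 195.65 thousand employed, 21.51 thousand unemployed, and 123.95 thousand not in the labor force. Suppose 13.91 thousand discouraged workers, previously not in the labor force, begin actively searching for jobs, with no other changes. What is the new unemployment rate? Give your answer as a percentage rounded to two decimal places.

New unemployment rate ≈ 15.33%.

Initially, labor force = 195.65 + 21.51 = 217.16 thousand, so u = 21.51/217.16 = 9.91%.
After the change, unemployed and labor force both rise by 13.91 → E = 195.65, U = 35.42, labor force = 231.07 thousand.
New unemployment rate = 35.42 / 231.07 = 15.33%.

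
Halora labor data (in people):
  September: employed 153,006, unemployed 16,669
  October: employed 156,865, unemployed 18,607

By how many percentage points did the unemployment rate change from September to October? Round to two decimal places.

The unemployment rate changed by +0.78 percentage points.

September: labor force = 153,006 + 16,669 = 169,675; u = 16,669/169,675 = 9.82%.
October: labor force = 156,865 + 18,607 = 175,472; u = 18,607/175,472 = 10.60%.
Change = 10.60% − 9.82% = +0.78 pp.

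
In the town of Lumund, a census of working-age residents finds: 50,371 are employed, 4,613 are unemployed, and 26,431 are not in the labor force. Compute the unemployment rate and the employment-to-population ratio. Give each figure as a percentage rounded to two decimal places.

Labor force = employed + unemployed = 50,371 + 4,613 = 54,984.
Working-age population = 54,984 + 26,431 = 81,415.
Unemployment rate = 4,613 / 54,984 = 8.39%.
Employment-population ratio = 50,371 / 81,415 = 61.87%.

Unemployment rate ≈ 8.39%; employment-population ratio ≈ 61.87%.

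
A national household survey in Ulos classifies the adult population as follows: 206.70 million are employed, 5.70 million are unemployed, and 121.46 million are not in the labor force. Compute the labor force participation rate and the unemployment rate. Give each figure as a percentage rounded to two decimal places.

Labor force participation rate ≈ 63.62%; unemployment rate ≈ 2.68%.

Labor force = employed + unemployed = 206.70 + 5.70 = 212.40 million.
Working-age population = 212.40 + 121.46 = 333.86 million.
Unemployment rate = 5.70 / 212.40 = 2.68%.
Labor force participation rate = 212.40 / 333.86 = 63.62%.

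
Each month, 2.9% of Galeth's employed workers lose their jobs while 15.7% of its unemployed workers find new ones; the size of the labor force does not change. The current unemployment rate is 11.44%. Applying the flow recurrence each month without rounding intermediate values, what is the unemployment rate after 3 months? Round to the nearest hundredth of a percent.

With a fixed labor force, u_{t+1} = u_t + s·(1−u_t) − f·u_t = u_t·(1−s−f) + s.
Here 1−s−f = 0.814 and s = 0.029.
u_1 = 0.114400 × 0.814 + 0.029 = 0.122122.
u_2 = 0.122122 × 0.814 + 0.029 = 0.128407.
u_3 = 0.128407 × 0.814 + 0.029 = 0.133523.

Unemployment rate after three months ≈ 13.35%.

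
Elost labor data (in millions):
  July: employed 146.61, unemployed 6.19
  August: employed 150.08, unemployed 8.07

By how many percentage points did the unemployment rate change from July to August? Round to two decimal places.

July: labor force = 146.61 + 6.19 = 152.80; u = 6.19/152.80 = 4.05%.
August: labor force = 150.08 + 8.07 = 158.15; u = 8.07/158.15 = 5.10%.
Change = 5.10% − 4.05% = +1.05 pp.

The unemployment rate changed by +1.05 percentage points.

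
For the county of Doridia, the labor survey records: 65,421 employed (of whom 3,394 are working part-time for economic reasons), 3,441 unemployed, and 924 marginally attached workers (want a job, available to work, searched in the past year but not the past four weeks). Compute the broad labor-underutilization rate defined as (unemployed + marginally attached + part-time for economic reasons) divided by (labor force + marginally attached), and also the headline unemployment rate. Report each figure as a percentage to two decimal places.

Labor force = 65,421 + 3,441 = 68,862.
Numerator = 3,441 + 924 + 3,394 = 7,759.
Denominator = 68,862 + 924 = 69,786.
Broad rate = 7,759 / 69,786 = 11.12%.
Headline unemployment rate = 3,441 / 68,862 = 5.00%.

Broad underutilization rate ≈ 11.12%; headline unemployment rate ≈ 5.00%.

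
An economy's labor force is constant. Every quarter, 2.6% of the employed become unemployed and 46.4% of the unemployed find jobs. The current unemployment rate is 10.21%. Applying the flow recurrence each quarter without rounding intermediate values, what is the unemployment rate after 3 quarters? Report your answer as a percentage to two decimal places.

With a fixed labor force, u_{t+1} = u_t + s·(1−u_t) − f·u_t = u_t·(1−s−f) + s.
Here 1−s−f = 0.510 and s = 0.026.
u_1 = 0.102100 × 0.510 + 0.026 = 0.078071.
u_2 = 0.078071 × 0.510 + 0.026 = 0.065816.
u_3 = 0.065816 × 0.510 + 0.026 = 0.059566.

Unemployment rate after three quarters ≈ 5.96%.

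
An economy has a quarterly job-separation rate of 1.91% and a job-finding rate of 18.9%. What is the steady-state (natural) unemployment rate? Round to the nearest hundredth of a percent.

Steady-state unemployment rate ≈ 9.18%.

At steady state the flows balance: s·E = f·U, so U/(E+U) = s/(s+f).
u* = 1.91 / (1.91 + 18.9) = 1.91 / 20.81 = 9.18%.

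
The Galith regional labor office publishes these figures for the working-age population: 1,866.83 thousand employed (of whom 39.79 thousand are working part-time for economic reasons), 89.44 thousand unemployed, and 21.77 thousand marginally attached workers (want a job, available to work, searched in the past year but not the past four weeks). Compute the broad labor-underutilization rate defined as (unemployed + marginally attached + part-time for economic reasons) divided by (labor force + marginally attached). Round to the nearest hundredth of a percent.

Broad underutilization rate ≈ 7.63%.

Labor force = 1,866.83 + 89.44 = 1,956.27 thousand.
Numerator = 89.44 + 21.77 + 39.79 = 151.00 thousand.
Denominator = 1,956.27 + 21.77 = 1,978.04 thousand.
Broad rate = 151.00 / 1,978.04 = 7.63%.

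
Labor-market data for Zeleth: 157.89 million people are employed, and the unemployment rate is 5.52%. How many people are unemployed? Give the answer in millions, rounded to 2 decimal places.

Let U be the number unemployed. The labor force is E + U, and U/(E+U) = 0.0552.
So U = 0.0552 × 157.89 / (1 − 0.0552) = 8.7155 / 0.9448 ≈ 9.22 million.

About 9.22 million are unemployed.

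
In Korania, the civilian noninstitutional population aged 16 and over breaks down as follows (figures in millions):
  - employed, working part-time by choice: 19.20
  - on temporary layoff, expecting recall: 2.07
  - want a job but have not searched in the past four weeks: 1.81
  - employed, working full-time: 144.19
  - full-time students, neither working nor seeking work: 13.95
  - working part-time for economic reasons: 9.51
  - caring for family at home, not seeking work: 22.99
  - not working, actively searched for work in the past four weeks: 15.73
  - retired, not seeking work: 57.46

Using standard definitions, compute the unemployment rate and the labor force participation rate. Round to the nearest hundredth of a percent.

Unemployment rate ≈ 9.33%; labor force participation rate ≈ 66.47%.

Employed = 19.20 + 144.19 + 9.51 = 172.90 million (anyone who worked, including part-time for economic reasons, counts as employed).
Unemployed = 2.07 + 15.73 = 17.80 million (jobless and actively searching, or on temporary layoff).
Labor force = 172.90 + 17.80 = 190.70 million.
Not in labor force = 1.81 + 13.95 + 22.99 + 57.46 = 96.21 million (those not working and not actively searching are outside the labor force — including those who want a job but have given up searching).
Civilian working-age population = 190.70 + 96.21 = 286.91 million.
Unemployment rate = 17.80 / 190.70 = 9.33%.
Labor force participation rate = 190.70 / 286.91 = 66.47%.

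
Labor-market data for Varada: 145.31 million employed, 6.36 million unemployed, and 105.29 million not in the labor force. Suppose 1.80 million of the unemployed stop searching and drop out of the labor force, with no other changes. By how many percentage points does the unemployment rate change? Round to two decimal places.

Initially, labor force = 145.31 + 6.36 = 151.67 million, so u = 6.36/151.67 = 4.19%.
After the change, unemployed and labor force both fall by 1.80 → E = 145.31, U = 4.56, labor force = 149.87 million.
New unemployment rate = 4.56 / 149.87 = 3.04%.
Change = 3.04% − 4.19% = −1.15 percentage points.

The unemployment rate changes by −1.15 percentage points.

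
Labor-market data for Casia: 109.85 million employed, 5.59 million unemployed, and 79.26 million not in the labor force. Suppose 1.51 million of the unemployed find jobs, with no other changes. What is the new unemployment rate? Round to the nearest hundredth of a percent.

New unemployment rate ≈ 3.53%.

Initially, labor force = 109.85 + 5.59 = 115.44 million, so u = 5.59/115.44 = 4.84%.
After the change, unemployed falls and employed rises by 1.51; labor force unchanged → E = 111.36, U = 4.08, labor force = 115.44 million.
New unemployment rate = 4.08 / 115.44 = 3.53%.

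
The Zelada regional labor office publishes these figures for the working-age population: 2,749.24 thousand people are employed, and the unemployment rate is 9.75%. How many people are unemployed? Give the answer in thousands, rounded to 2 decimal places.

Let U be the number unemployed. The labor force is E + U, and U/(E+U) = 0.0975.
So U = 0.0975 × 2,749.24 / (1 − 0.0975) = 268.0509 / 0.9025 ≈ 297.01 thousand.

About 297.01 thousand are unemployed.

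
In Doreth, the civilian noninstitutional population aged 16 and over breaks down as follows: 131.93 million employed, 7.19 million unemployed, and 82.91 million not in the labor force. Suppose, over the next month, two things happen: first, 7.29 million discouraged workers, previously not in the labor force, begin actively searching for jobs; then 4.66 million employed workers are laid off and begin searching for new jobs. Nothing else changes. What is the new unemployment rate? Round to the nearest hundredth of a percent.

New unemployment rate ≈ 13.07%.

Initially, labor force = 131.93 + 7.19 = 139.12 million, so u = 7.19/139.12 = 5.17%.
After the first change, unemployed and labor force both rise by 7.29 → E = 131.93, U = 14.48, labor force = 146.41 million.
After the second change, employed falls and unemployed rises by 4.66; labor force unchanged → E = 127.27, U = 19.14, labor force = 146.41 million.
New unemployment rate = 19.14 / 146.41 = 13.07%.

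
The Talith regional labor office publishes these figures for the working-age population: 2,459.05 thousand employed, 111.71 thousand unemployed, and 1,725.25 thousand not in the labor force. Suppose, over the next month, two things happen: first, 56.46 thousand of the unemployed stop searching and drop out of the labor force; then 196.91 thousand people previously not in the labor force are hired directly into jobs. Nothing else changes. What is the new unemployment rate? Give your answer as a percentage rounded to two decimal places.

Initially, labor force = 2,459.05 + 111.71 = 2,570.76 thousand, so u = 111.71/2,570.76 = 4.35%.
After the first change, unemployed and labor force both fall by 56.46 → E = 2,459.05, U = 55.25, labor force = 2,514.30 thousand.
After the second change, employed and labor force both rise by 196.91; unemployed unchanged → E = 2,655.96, U = 55.25, labor force = 2,711.21 thousand.
New unemployment rate = 55.25 / 2,711.21 = 2.04%.

New unemployment rate ≈ 2.04%.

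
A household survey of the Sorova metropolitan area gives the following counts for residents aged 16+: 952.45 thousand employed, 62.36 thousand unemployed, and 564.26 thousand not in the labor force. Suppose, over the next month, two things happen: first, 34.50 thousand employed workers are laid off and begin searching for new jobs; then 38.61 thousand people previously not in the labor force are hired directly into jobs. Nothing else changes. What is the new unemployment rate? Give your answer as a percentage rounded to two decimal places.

New unemployment rate ≈ 9.19%.

Initially, labor force = 952.45 + 62.36 = 1,014.81 thousand, so u = 62.36/1,014.81 = 6.14%.
After the first change, employed falls and unemployed rises by 34.50; labor force unchanged → E = 917.95, U = 96.86, labor force = 1,014.81 thousand.
After the second change, employed and labor force both rise by 38.61; unemployed unchanged → E = 956.56, U = 96.86, labor force = 1,053.42 thousand.
New unemployment rate = 96.86 / 1,053.42 = 9.19%.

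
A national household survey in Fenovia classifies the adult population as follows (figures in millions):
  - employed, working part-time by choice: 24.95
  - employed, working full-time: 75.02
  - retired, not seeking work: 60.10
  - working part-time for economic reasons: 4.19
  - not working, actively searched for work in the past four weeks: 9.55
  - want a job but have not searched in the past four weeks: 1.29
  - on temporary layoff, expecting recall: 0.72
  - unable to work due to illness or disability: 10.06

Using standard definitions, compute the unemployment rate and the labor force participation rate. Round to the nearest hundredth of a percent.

Employed = 24.95 + 75.02 + 4.19 = 104.16 million (anyone who worked, including part-time for economic reasons, counts as employed).
Unemployed = 9.55 + 0.72 = 10.27 million (jobless and actively searching, or on temporary layoff).
Labor force = 104.16 + 10.27 = 114.43 million.
Not in labor force = 60.10 + 1.29 + 10.06 = 71.45 million (those not working and not actively searching are outside the labor force — including those who want a job but have given up searching).
Civilian working-age population = 114.43 + 71.45 = 185.88 million.
Unemployment rate = 10.27 / 114.43 = 8.97%.
Labor force participation rate = 114.43 / 185.88 = 61.56%.

Unemployment rate ≈ 8.97%; labor force participation rate ≈ 61.56%.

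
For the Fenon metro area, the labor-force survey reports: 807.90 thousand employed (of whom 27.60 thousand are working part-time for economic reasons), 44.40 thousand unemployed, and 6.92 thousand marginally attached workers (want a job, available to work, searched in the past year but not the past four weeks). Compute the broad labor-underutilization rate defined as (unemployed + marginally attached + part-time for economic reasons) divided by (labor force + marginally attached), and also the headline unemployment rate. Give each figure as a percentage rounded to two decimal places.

Labor force = 807.90 + 44.40 = 852.30 thousand.
Numerator = 44.40 + 6.92 + 27.60 = 78.92 thousand.
Denominator = 852.30 + 6.92 = 859.22 thousand.
Broad rate = 78.92 / 859.22 = 9.19%.
Headline unemployment rate = 44.40 / 852.30 = 5.21%.

Broad underutilization rate ≈ 9.19%; headline unemployment rate ≈ 5.21%.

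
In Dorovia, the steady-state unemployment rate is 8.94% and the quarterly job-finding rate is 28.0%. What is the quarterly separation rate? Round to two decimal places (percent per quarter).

Separation rate ≈ 2.75% per quarter.

From u* = s/(s+f): s = u·f/(1−u).
s = 0.0894 × 28.0 / (1 − 0.0894) = 2.5032 / 0.9106 ≈ 2.75% per quarter.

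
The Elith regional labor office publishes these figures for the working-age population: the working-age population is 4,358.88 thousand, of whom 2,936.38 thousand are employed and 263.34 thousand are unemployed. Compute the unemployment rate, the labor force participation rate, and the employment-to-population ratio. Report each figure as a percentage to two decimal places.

Unemployment rate ≈ 8.23%; labor force participation rate ≈ 73.41%; employment-population ratio ≈ 67.37%.

Labor force = employed + unemployed = 2,936.38 + 263.34 = 3,199.72 thousand.
Unemployment rate = 263.34 / 3,199.72 = 8.23%.
Labor force participation rate = 3,199.72 / 4,358.88 = 73.41%.
Employment-population ratio = 2,936.38 / 4,358.88 = 67.37%.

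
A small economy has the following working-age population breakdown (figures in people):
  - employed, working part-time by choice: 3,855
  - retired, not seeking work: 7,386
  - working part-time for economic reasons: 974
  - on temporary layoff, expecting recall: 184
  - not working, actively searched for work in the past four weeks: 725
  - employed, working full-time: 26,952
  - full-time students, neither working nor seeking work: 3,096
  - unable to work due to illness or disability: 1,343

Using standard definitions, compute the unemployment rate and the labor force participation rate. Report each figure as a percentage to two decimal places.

Employed = 3,855 + 974 + 26,952 = 31,781 (anyone who worked, including part-time for economic reasons, counts as employed).
Unemployed = 184 + 725 = 909 (jobless and actively searching, or on temporary layoff).
Labor force = 31,781 + 909 = 32,690.
Not in labor force = 7,386 + 3,096 + 1,343 = 11,825 (those not working and not actively searching are outside the labor force).
Civilian working-age population = 32,690 + 11,825 = 44,515.
Unemployment rate = 909 / 32,690 = 2.78%.
Labor force participation rate = 32,690 / 44,515 = 73.44%.

Unemployment rate ≈ 2.78%; labor force participation rate ≈ 73.44%.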